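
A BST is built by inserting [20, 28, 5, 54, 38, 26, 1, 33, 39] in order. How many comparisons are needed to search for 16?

Search path for 16: 20 -> 5
Found: False
Comparisons: 2


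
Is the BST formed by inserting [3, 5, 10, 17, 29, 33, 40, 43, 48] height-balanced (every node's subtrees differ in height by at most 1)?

Tree (level-order array): [3, None, 5, None, 10, None, 17, None, 29, None, 33, None, 40, None, 43, None, 48]
Definition: a tree is height-balanced if, at every node, |h(left) - h(right)| <= 1 (empty subtree has height -1).
Bottom-up per-node check:
  node 48: h_left=-1, h_right=-1, diff=0 [OK], height=0
  node 43: h_left=-1, h_right=0, diff=1 [OK], height=1
  node 40: h_left=-1, h_right=1, diff=2 [FAIL (|-1-1|=2 > 1)], height=2
  node 33: h_left=-1, h_right=2, diff=3 [FAIL (|-1-2|=3 > 1)], height=3
  node 29: h_left=-1, h_right=3, diff=4 [FAIL (|-1-3|=4 > 1)], height=4
  node 17: h_left=-1, h_right=4, diff=5 [FAIL (|-1-4|=5 > 1)], height=5
  node 10: h_left=-1, h_right=5, diff=6 [FAIL (|-1-5|=6 > 1)], height=6
  node 5: h_left=-1, h_right=6, diff=7 [FAIL (|-1-6|=7 > 1)], height=7
  node 3: h_left=-1, h_right=7, diff=8 [FAIL (|-1-7|=8 > 1)], height=8
Node 40 violates the condition: |-1 - 1| = 2 > 1.
Result: Not balanced


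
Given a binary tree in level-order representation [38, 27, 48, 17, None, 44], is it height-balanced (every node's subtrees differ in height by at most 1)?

Tree (level-order array): [38, 27, 48, 17, None, 44]
Definition: a tree is height-balanced if, at every node, |h(left) - h(right)| <= 1 (empty subtree has height -1).
Bottom-up per-node check:
  node 17: h_left=-1, h_right=-1, diff=0 [OK], height=0
  node 27: h_left=0, h_right=-1, diff=1 [OK], height=1
  node 44: h_left=-1, h_right=-1, diff=0 [OK], height=0
  node 48: h_left=0, h_right=-1, diff=1 [OK], height=1
  node 38: h_left=1, h_right=1, diff=0 [OK], height=2
All nodes satisfy the balance condition.
Result: Balanced


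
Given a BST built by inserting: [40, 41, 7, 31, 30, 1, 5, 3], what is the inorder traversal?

Tree insertion order: [40, 41, 7, 31, 30, 1, 5, 3]
Tree (level-order array): [40, 7, 41, 1, 31, None, None, None, 5, 30, None, 3]
Inorder traversal: [1, 3, 5, 7, 30, 31, 40, 41]


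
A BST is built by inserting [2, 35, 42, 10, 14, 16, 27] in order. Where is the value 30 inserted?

Starting tree (level order): [2, None, 35, 10, 42, None, 14, None, None, None, 16, None, 27]
Insertion path: 2 -> 35 -> 10 -> 14 -> 16 -> 27
Result: insert 30 as right child of 27
Final tree (level order): [2, None, 35, 10, 42, None, 14, None, None, None, 16, None, 27, None, 30]


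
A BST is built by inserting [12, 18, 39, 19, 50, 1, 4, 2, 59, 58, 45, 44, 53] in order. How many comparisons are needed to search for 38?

Search path for 38: 12 -> 18 -> 39 -> 19
Found: False
Comparisons: 4


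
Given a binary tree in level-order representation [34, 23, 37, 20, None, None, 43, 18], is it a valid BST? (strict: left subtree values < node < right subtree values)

Level-order array: [34, 23, 37, 20, None, None, 43, 18]
Validate using subtree bounds (lo, hi): at each node, require lo < value < hi,
then recurse left with hi=value and right with lo=value.
Preorder trace (stopping at first violation):
  at node 34 with bounds (-inf, +inf): OK
  at node 23 with bounds (-inf, 34): OK
  at node 20 with bounds (-inf, 23): OK
  at node 18 with bounds (-inf, 20): OK
  at node 37 with bounds (34, +inf): OK
  at node 43 with bounds (37, +inf): OK
No violation found at any node.
Result: Valid BST


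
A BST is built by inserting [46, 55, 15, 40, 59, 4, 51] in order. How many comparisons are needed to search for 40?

Search path for 40: 46 -> 15 -> 40
Found: True
Comparisons: 3


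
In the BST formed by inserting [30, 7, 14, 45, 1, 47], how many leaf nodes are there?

Tree built from: [30, 7, 14, 45, 1, 47]
Tree (level-order array): [30, 7, 45, 1, 14, None, 47]
Rule: A leaf has 0 children.
Per-node child counts:
  node 30: 2 child(ren)
  node 7: 2 child(ren)
  node 1: 0 child(ren)
  node 14: 0 child(ren)
  node 45: 1 child(ren)
  node 47: 0 child(ren)
Matching nodes: [1, 14, 47]
Count of leaf nodes: 3


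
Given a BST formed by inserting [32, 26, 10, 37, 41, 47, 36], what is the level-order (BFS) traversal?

Tree insertion order: [32, 26, 10, 37, 41, 47, 36]
Tree (level-order array): [32, 26, 37, 10, None, 36, 41, None, None, None, None, None, 47]
BFS from the root, enqueuing left then right child of each popped node:
  queue [32] -> pop 32, enqueue [26, 37], visited so far: [32]
  queue [26, 37] -> pop 26, enqueue [10], visited so far: [32, 26]
  queue [37, 10] -> pop 37, enqueue [36, 41], visited so far: [32, 26, 37]
  queue [10, 36, 41] -> pop 10, enqueue [none], visited so far: [32, 26, 37, 10]
  queue [36, 41] -> pop 36, enqueue [none], visited so far: [32, 26, 37, 10, 36]
  queue [41] -> pop 41, enqueue [47], visited so far: [32, 26, 37, 10, 36, 41]
  queue [47] -> pop 47, enqueue [none], visited so far: [32, 26, 37, 10, 36, 41, 47]
Result: [32, 26, 37, 10, 36, 41, 47]


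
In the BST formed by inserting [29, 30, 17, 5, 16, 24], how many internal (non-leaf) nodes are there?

Tree built from: [29, 30, 17, 5, 16, 24]
Tree (level-order array): [29, 17, 30, 5, 24, None, None, None, 16]
Rule: An internal node has at least one child.
Per-node child counts:
  node 29: 2 child(ren)
  node 17: 2 child(ren)
  node 5: 1 child(ren)
  node 16: 0 child(ren)
  node 24: 0 child(ren)
  node 30: 0 child(ren)
Matching nodes: [29, 17, 5]
Count of internal (non-leaf) nodes: 3


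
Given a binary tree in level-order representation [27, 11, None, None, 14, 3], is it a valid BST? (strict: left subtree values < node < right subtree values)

Level-order array: [27, 11, None, None, 14, 3]
Validate using subtree bounds (lo, hi): at each node, require lo < value < hi,
then recurse left with hi=value and right with lo=value.
Preorder trace (stopping at first violation):
  at node 27 with bounds (-inf, +inf): OK
  at node 11 with bounds (-inf, 27): OK
  at node 14 with bounds (11, 27): OK
  at node 3 with bounds (11, 14): VIOLATION
Node 3 violates its bound: not (11 < 3 < 14).
Result: Not a valid BST


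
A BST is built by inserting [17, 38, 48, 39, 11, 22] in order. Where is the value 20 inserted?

Starting tree (level order): [17, 11, 38, None, None, 22, 48, None, None, 39]
Insertion path: 17 -> 38 -> 22
Result: insert 20 as left child of 22
Final tree (level order): [17, 11, 38, None, None, 22, 48, 20, None, 39]


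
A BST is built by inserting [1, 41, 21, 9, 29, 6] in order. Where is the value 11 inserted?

Starting tree (level order): [1, None, 41, 21, None, 9, 29, 6]
Insertion path: 1 -> 41 -> 21 -> 9
Result: insert 11 as right child of 9
Final tree (level order): [1, None, 41, 21, None, 9, 29, 6, 11]


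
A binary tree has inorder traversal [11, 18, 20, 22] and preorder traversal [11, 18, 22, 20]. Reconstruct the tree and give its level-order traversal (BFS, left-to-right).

Inorder:  [11, 18, 20, 22]
Preorder: [11, 18, 22, 20]
Algorithm: preorder visits root first, so consume preorder in order;
for each root, split the current inorder slice at that value into
left-subtree inorder and right-subtree inorder, then recurse.
Recursive splits:
  root=11; inorder splits into left=[], right=[18, 20, 22]
  root=18; inorder splits into left=[], right=[20, 22]
  root=22; inorder splits into left=[20], right=[]
  root=20; inorder splits into left=[], right=[]
Reconstructed level-order: [11, 18, 22, 20]


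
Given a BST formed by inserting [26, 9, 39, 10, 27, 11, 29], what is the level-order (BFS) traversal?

Tree insertion order: [26, 9, 39, 10, 27, 11, 29]
Tree (level-order array): [26, 9, 39, None, 10, 27, None, None, 11, None, 29]
BFS from the root, enqueuing left then right child of each popped node:
  queue [26] -> pop 26, enqueue [9, 39], visited so far: [26]
  queue [9, 39] -> pop 9, enqueue [10], visited so far: [26, 9]
  queue [39, 10] -> pop 39, enqueue [27], visited so far: [26, 9, 39]
  queue [10, 27] -> pop 10, enqueue [11], visited so far: [26, 9, 39, 10]
  queue [27, 11] -> pop 27, enqueue [29], visited so far: [26, 9, 39, 10, 27]
  queue [11, 29] -> pop 11, enqueue [none], visited so far: [26, 9, 39, 10, 27, 11]
  queue [29] -> pop 29, enqueue [none], visited so far: [26, 9, 39, 10, 27, 11, 29]
Result: [26, 9, 39, 10, 27, 11, 29]


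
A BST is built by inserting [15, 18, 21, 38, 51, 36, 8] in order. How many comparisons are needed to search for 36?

Search path for 36: 15 -> 18 -> 21 -> 38 -> 36
Found: True
Comparisons: 5


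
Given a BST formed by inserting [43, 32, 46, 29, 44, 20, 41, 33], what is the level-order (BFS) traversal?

Tree insertion order: [43, 32, 46, 29, 44, 20, 41, 33]
Tree (level-order array): [43, 32, 46, 29, 41, 44, None, 20, None, 33]
BFS from the root, enqueuing left then right child of each popped node:
  queue [43] -> pop 43, enqueue [32, 46], visited so far: [43]
  queue [32, 46] -> pop 32, enqueue [29, 41], visited so far: [43, 32]
  queue [46, 29, 41] -> pop 46, enqueue [44], visited so far: [43, 32, 46]
  queue [29, 41, 44] -> pop 29, enqueue [20], visited so far: [43, 32, 46, 29]
  queue [41, 44, 20] -> pop 41, enqueue [33], visited so far: [43, 32, 46, 29, 41]
  queue [44, 20, 33] -> pop 44, enqueue [none], visited so far: [43, 32, 46, 29, 41, 44]
  queue [20, 33] -> pop 20, enqueue [none], visited so far: [43, 32, 46, 29, 41, 44, 20]
  queue [33] -> pop 33, enqueue [none], visited so far: [43, 32, 46, 29, 41, 44, 20, 33]
Result: [43, 32, 46, 29, 41, 44, 20, 33]


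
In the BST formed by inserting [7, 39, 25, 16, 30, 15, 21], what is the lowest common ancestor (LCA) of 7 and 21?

Tree insertion order: [7, 39, 25, 16, 30, 15, 21]
Tree (level-order array): [7, None, 39, 25, None, 16, 30, 15, 21]
In a BST, the LCA of p=7, q=21 is the first node v on the
root-to-leaf path with p <= v <= q (go left if both < v, right if both > v).
Walk from root:
  at 7: 7 <= 7 <= 21, this is the LCA
LCA = 7


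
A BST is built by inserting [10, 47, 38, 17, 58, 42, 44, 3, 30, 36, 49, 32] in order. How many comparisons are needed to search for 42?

Search path for 42: 10 -> 47 -> 38 -> 42
Found: True
Comparisons: 4


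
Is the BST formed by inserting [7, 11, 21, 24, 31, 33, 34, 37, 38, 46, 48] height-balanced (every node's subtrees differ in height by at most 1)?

Tree (level-order array): [7, None, 11, None, 21, None, 24, None, 31, None, 33, None, 34, None, 37, None, 38, None, 46, None, 48]
Definition: a tree is height-balanced if, at every node, |h(left) - h(right)| <= 1 (empty subtree has height -1).
Bottom-up per-node check:
  node 48: h_left=-1, h_right=-1, diff=0 [OK], height=0
  node 46: h_left=-1, h_right=0, diff=1 [OK], height=1
  node 38: h_left=-1, h_right=1, diff=2 [FAIL (|-1-1|=2 > 1)], height=2
  node 37: h_left=-1, h_right=2, diff=3 [FAIL (|-1-2|=3 > 1)], height=3
  node 34: h_left=-1, h_right=3, diff=4 [FAIL (|-1-3|=4 > 1)], height=4
  node 33: h_left=-1, h_right=4, diff=5 [FAIL (|-1-4|=5 > 1)], height=5
  node 31: h_left=-1, h_right=5, diff=6 [FAIL (|-1-5|=6 > 1)], height=6
  node 24: h_left=-1, h_right=6, diff=7 [FAIL (|-1-6|=7 > 1)], height=7
  node 21: h_left=-1, h_right=7, diff=8 [FAIL (|-1-7|=8 > 1)], height=8
  node 11: h_left=-1, h_right=8, diff=9 [FAIL (|-1-8|=9 > 1)], height=9
  node 7: h_left=-1, h_right=9, diff=10 [FAIL (|-1-9|=10 > 1)], height=10
Node 38 violates the condition: |-1 - 1| = 2 > 1.
Result: Not balanced


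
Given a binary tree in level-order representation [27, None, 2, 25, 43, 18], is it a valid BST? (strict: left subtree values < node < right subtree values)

Level-order array: [27, None, 2, 25, 43, 18]
Validate using subtree bounds (lo, hi): at each node, require lo < value < hi,
then recurse left with hi=value and right with lo=value.
Preorder trace (stopping at first violation):
  at node 27 with bounds (-inf, +inf): OK
  at node 2 with bounds (27, +inf): VIOLATION
Node 2 violates its bound: not (27 < 2 < +inf).
Result: Not a valid BST


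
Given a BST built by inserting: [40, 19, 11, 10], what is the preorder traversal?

Tree insertion order: [40, 19, 11, 10]
Tree (level-order array): [40, 19, None, 11, None, 10]
Preorder traversal: [40, 19, 11, 10]


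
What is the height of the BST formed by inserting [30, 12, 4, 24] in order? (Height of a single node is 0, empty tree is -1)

Insertion order: [30, 12, 4, 24]
Tree (level-order array): [30, 12, None, 4, 24]
Compute height bottom-up (empty subtree = -1):
  height(4) = 1 + max(-1, -1) = 0
  height(24) = 1 + max(-1, -1) = 0
  height(12) = 1 + max(0, 0) = 1
  height(30) = 1 + max(1, -1) = 2
Height = 2


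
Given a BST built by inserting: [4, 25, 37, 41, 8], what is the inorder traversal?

Tree insertion order: [4, 25, 37, 41, 8]
Tree (level-order array): [4, None, 25, 8, 37, None, None, None, 41]
Inorder traversal: [4, 8, 25, 37, 41]


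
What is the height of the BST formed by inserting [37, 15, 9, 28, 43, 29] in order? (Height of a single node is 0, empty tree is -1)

Insertion order: [37, 15, 9, 28, 43, 29]
Tree (level-order array): [37, 15, 43, 9, 28, None, None, None, None, None, 29]
Compute height bottom-up (empty subtree = -1):
  height(9) = 1 + max(-1, -1) = 0
  height(29) = 1 + max(-1, -1) = 0
  height(28) = 1 + max(-1, 0) = 1
  height(15) = 1 + max(0, 1) = 2
  height(43) = 1 + max(-1, -1) = 0
  height(37) = 1 + max(2, 0) = 3
Height = 3


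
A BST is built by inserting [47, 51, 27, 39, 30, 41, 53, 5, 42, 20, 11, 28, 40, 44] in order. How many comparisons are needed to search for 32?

Search path for 32: 47 -> 27 -> 39 -> 30
Found: False
Comparisons: 4


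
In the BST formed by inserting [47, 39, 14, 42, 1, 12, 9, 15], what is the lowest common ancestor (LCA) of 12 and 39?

Tree insertion order: [47, 39, 14, 42, 1, 12, 9, 15]
Tree (level-order array): [47, 39, None, 14, 42, 1, 15, None, None, None, 12, None, None, 9]
In a BST, the LCA of p=12, q=39 is the first node v on the
root-to-leaf path with p <= v <= q (go left if both < v, right if both > v).
Walk from root:
  at 47: both 12 and 39 < 47, go left
  at 39: 12 <= 39 <= 39, this is the LCA
LCA = 39


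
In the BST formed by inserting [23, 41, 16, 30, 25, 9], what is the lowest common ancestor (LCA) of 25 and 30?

Tree insertion order: [23, 41, 16, 30, 25, 9]
Tree (level-order array): [23, 16, 41, 9, None, 30, None, None, None, 25]
In a BST, the LCA of p=25, q=30 is the first node v on the
root-to-leaf path with p <= v <= q (go left if both < v, right if both > v).
Walk from root:
  at 23: both 25 and 30 > 23, go right
  at 41: both 25 and 30 < 41, go left
  at 30: 25 <= 30 <= 30, this is the LCA
LCA = 30


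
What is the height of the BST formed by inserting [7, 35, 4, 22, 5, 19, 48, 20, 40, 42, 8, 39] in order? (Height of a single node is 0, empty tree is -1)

Insertion order: [7, 35, 4, 22, 5, 19, 48, 20, 40, 42, 8, 39]
Tree (level-order array): [7, 4, 35, None, 5, 22, 48, None, None, 19, None, 40, None, 8, 20, 39, 42]
Compute height bottom-up (empty subtree = -1):
  height(5) = 1 + max(-1, -1) = 0
  height(4) = 1 + max(-1, 0) = 1
  height(8) = 1 + max(-1, -1) = 0
  height(20) = 1 + max(-1, -1) = 0
  height(19) = 1 + max(0, 0) = 1
  height(22) = 1 + max(1, -1) = 2
  height(39) = 1 + max(-1, -1) = 0
  height(42) = 1 + max(-1, -1) = 0
  height(40) = 1 + max(0, 0) = 1
  height(48) = 1 + max(1, -1) = 2
  height(35) = 1 + max(2, 2) = 3
  height(7) = 1 + max(1, 3) = 4
Height = 4


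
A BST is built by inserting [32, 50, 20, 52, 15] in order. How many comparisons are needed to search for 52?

Search path for 52: 32 -> 50 -> 52
Found: True
Comparisons: 3


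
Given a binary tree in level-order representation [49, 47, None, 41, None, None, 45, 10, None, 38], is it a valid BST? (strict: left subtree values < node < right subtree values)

Level-order array: [49, 47, None, 41, None, None, 45, 10, None, 38]
Validate using subtree bounds (lo, hi): at each node, require lo < value < hi,
then recurse left with hi=value and right with lo=value.
Preorder trace (stopping at first violation):
  at node 49 with bounds (-inf, +inf): OK
  at node 47 with bounds (-inf, 49): OK
  at node 41 with bounds (-inf, 47): OK
  at node 45 with bounds (41, 47): OK
  at node 10 with bounds (41, 45): VIOLATION
Node 10 violates its bound: not (41 < 10 < 45).
Result: Not a valid BST


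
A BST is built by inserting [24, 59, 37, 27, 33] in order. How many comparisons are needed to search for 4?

Search path for 4: 24
Found: False
Comparisons: 1


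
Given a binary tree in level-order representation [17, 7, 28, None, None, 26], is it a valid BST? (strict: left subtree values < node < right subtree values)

Level-order array: [17, 7, 28, None, None, 26]
Validate using subtree bounds (lo, hi): at each node, require lo < value < hi,
then recurse left with hi=value and right with lo=value.
Preorder trace (stopping at first violation):
  at node 17 with bounds (-inf, +inf): OK
  at node 7 with bounds (-inf, 17): OK
  at node 28 with bounds (17, +inf): OK
  at node 26 with bounds (17, 28): OK
No violation found at any node.
Result: Valid BST


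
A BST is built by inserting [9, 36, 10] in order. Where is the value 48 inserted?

Starting tree (level order): [9, None, 36, 10]
Insertion path: 9 -> 36
Result: insert 48 as right child of 36
Final tree (level order): [9, None, 36, 10, 48]


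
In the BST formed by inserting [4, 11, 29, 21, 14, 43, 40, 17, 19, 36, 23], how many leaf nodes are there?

Tree built from: [4, 11, 29, 21, 14, 43, 40, 17, 19, 36, 23]
Tree (level-order array): [4, None, 11, None, 29, 21, 43, 14, 23, 40, None, None, 17, None, None, 36, None, None, 19]
Rule: A leaf has 0 children.
Per-node child counts:
  node 4: 1 child(ren)
  node 11: 1 child(ren)
  node 29: 2 child(ren)
  node 21: 2 child(ren)
  node 14: 1 child(ren)
  node 17: 1 child(ren)
  node 19: 0 child(ren)
  node 23: 0 child(ren)
  node 43: 1 child(ren)
  node 40: 1 child(ren)
  node 36: 0 child(ren)
Matching nodes: [19, 23, 36]
Count of leaf nodes: 3


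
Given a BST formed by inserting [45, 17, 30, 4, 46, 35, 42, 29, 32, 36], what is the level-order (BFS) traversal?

Tree insertion order: [45, 17, 30, 4, 46, 35, 42, 29, 32, 36]
Tree (level-order array): [45, 17, 46, 4, 30, None, None, None, None, 29, 35, None, None, 32, 42, None, None, 36]
BFS from the root, enqueuing left then right child of each popped node:
  queue [45] -> pop 45, enqueue [17, 46], visited so far: [45]
  queue [17, 46] -> pop 17, enqueue [4, 30], visited so far: [45, 17]
  queue [46, 4, 30] -> pop 46, enqueue [none], visited so far: [45, 17, 46]
  queue [4, 30] -> pop 4, enqueue [none], visited so far: [45, 17, 46, 4]
  queue [30] -> pop 30, enqueue [29, 35], visited so far: [45, 17, 46, 4, 30]
  queue [29, 35] -> pop 29, enqueue [none], visited so far: [45, 17, 46, 4, 30, 29]
  queue [35] -> pop 35, enqueue [32, 42], visited so far: [45, 17, 46, 4, 30, 29, 35]
  queue [32, 42] -> pop 32, enqueue [none], visited so far: [45, 17, 46, 4, 30, 29, 35, 32]
  queue [42] -> pop 42, enqueue [36], visited so far: [45, 17, 46, 4, 30, 29, 35, 32, 42]
  queue [36] -> pop 36, enqueue [none], visited so far: [45, 17, 46, 4, 30, 29, 35, 32, 42, 36]
Result: [45, 17, 46, 4, 30, 29, 35, 32, 42, 36]


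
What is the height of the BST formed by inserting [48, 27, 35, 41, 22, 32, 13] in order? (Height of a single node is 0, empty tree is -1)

Insertion order: [48, 27, 35, 41, 22, 32, 13]
Tree (level-order array): [48, 27, None, 22, 35, 13, None, 32, 41]
Compute height bottom-up (empty subtree = -1):
  height(13) = 1 + max(-1, -1) = 0
  height(22) = 1 + max(0, -1) = 1
  height(32) = 1 + max(-1, -1) = 0
  height(41) = 1 + max(-1, -1) = 0
  height(35) = 1 + max(0, 0) = 1
  height(27) = 1 + max(1, 1) = 2
  height(48) = 1 + max(2, -1) = 3
Height = 3


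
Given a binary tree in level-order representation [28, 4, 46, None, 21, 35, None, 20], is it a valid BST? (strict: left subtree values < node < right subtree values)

Level-order array: [28, 4, 46, None, 21, 35, None, 20]
Validate using subtree bounds (lo, hi): at each node, require lo < value < hi,
then recurse left with hi=value and right with lo=value.
Preorder trace (stopping at first violation):
  at node 28 with bounds (-inf, +inf): OK
  at node 4 with bounds (-inf, 28): OK
  at node 21 with bounds (4, 28): OK
  at node 20 with bounds (4, 21): OK
  at node 46 with bounds (28, +inf): OK
  at node 35 with bounds (28, 46): OK
No violation found at any node.
Result: Valid BST


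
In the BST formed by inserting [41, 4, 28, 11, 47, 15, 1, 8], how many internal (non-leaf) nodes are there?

Tree built from: [41, 4, 28, 11, 47, 15, 1, 8]
Tree (level-order array): [41, 4, 47, 1, 28, None, None, None, None, 11, None, 8, 15]
Rule: An internal node has at least one child.
Per-node child counts:
  node 41: 2 child(ren)
  node 4: 2 child(ren)
  node 1: 0 child(ren)
  node 28: 1 child(ren)
  node 11: 2 child(ren)
  node 8: 0 child(ren)
  node 15: 0 child(ren)
  node 47: 0 child(ren)
Matching nodes: [41, 4, 28, 11]
Count of internal (non-leaf) nodes: 4


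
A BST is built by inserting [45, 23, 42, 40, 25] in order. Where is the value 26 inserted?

Starting tree (level order): [45, 23, None, None, 42, 40, None, 25]
Insertion path: 45 -> 23 -> 42 -> 40 -> 25
Result: insert 26 as right child of 25
Final tree (level order): [45, 23, None, None, 42, 40, None, 25, None, None, 26]


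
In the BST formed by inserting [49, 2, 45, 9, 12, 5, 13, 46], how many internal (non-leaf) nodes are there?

Tree built from: [49, 2, 45, 9, 12, 5, 13, 46]
Tree (level-order array): [49, 2, None, None, 45, 9, 46, 5, 12, None, None, None, None, None, 13]
Rule: An internal node has at least one child.
Per-node child counts:
  node 49: 1 child(ren)
  node 2: 1 child(ren)
  node 45: 2 child(ren)
  node 9: 2 child(ren)
  node 5: 0 child(ren)
  node 12: 1 child(ren)
  node 13: 0 child(ren)
  node 46: 0 child(ren)
Matching nodes: [49, 2, 45, 9, 12]
Count of internal (non-leaf) nodes: 5


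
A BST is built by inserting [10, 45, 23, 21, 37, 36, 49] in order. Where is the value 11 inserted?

Starting tree (level order): [10, None, 45, 23, 49, 21, 37, None, None, None, None, 36]
Insertion path: 10 -> 45 -> 23 -> 21
Result: insert 11 as left child of 21
Final tree (level order): [10, None, 45, 23, 49, 21, 37, None, None, 11, None, 36]


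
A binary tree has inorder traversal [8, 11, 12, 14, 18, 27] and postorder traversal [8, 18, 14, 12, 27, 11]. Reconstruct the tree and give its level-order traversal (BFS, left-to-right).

Inorder:   [8, 11, 12, 14, 18, 27]
Postorder: [8, 18, 14, 12, 27, 11]
Algorithm: postorder visits root last, so walk postorder right-to-left;
each value is the root of the current inorder slice — split it at that
value, recurse on the right subtree first, then the left.
Recursive splits:
  root=11; inorder splits into left=[8], right=[12, 14, 18, 27]
  root=27; inorder splits into left=[12, 14, 18], right=[]
  root=12; inorder splits into left=[], right=[14, 18]
  root=14; inorder splits into left=[], right=[18]
  root=18; inorder splits into left=[], right=[]
  root=8; inorder splits into left=[], right=[]
Reconstructed level-order: [11, 8, 27, 12, 14, 18]


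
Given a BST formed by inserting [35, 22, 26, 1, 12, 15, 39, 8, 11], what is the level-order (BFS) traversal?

Tree insertion order: [35, 22, 26, 1, 12, 15, 39, 8, 11]
Tree (level-order array): [35, 22, 39, 1, 26, None, None, None, 12, None, None, 8, 15, None, 11]
BFS from the root, enqueuing left then right child of each popped node:
  queue [35] -> pop 35, enqueue [22, 39], visited so far: [35]
  queue [22, 39] -> pop 22, enqueue [1, 26], visited so far: [35, 22]
  queue [39, 1, 26] -> pop 39, enqueue [none], visited so far: [35, 22, 39]
  queue [1, 26] -> pop 1, enqueue [12], visited so far: [35, 22, 39, 1]
  queue [26, 12] -> pop 26, enqueue [none], visited so far: [35, 22, 39, 1, 26]
  queue [12] -> pop 12, enqueue [8, 15], visited so far: [35, 22, 39, 1, 26, 12]
  queue [8, 15] -> pop 8, enqueue [11], visited so far: [35, 22, 39, 1, 26, 12, 8]
  queue [15, 11] -> pop 15, enqueue [none], visited so far: [35, 22, 39, 1, 26, 12, 8, 15]
  queue [11] -> pop 11, enqueue [none], visited so far: [35, 22, 39, 1, 26, 12, 8, 15, 11]
Result: [35, 22, 39, 1, 26, 12, 8, 15, 11]


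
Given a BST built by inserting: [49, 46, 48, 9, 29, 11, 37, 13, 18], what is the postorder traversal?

Tree insertion order: [49, 46, 48, 9, 29, 11, 37, 13, 18]
Tree (level-order array): [49, 46, None, 9, 48, None, 29, None, None, 11, 37, None, 13, None, None, None, 18]
Postorder traversal: [18, 13, 11, 37, 29, 9, 48, 46, 49]


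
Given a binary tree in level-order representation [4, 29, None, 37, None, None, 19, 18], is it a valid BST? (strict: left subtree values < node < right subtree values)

Level-order array: [4, 29, None, 37, None, None, 19, 18]
Validate using subtree bounds (lo, hi): at each node, require lo < value < hi,
then recurse left with hi=value and right with lo=value.
Preorder trace (stopping at first violation):
  at node 4 with bounds (-inf, +inf): OK
  at node 29 with bounds (-inf, 4): VIOLATION
Node 29 violates its bound: not (-inf < 29 < 4).
Result: Not a valid BST


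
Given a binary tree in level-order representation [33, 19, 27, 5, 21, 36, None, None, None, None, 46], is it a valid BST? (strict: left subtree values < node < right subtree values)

Level-order array: [33, 19, 27, 5, 21, 36, None, None, None, None, 46]
Validate using subtree bounds (lo, hi): at each node, require lo < value < hi,
then recurse left with hi=value and right with lo=value.
Preorder trace (stopping at first violation):
  at node 33 with bounds (-inf, +inf): OK
  at node 19 with bounds (-inf, 33): OK
  at node 5 with bounds (-inf, 19): OK
  at node 21 with bounds (19, 33): OK
  at node 46 with bounds (21, 33): VIOLATION
Node 46 violates its bound: not (21 < 46 < 33).
Result: Not a valid BST


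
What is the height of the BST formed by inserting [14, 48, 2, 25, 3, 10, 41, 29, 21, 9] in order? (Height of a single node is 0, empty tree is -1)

Insertion order: [14, 48, 2, 25, 3, 10, 41, 29, 21, 9]
Tree (level-order array): [14, 2, 48, None, 3, 25, None, None, 10, 21, 41, 9, None, None, None, 29]
Compute height bottom-up (empty subtree = -1):
  height(9) = 1 + max(-1, -1) = 0
  height(10) = 1 + max(0, -1) = 1
  height(3) = 1 + max(-1, 1) = 2
  height(2) = 1 + max(-1, 2) = 3
  height(21) = 1 + max(-1, -1) = 0
  height(29) = 1 + max(-1, -1) = 0
  height(41) = 1 + max(0, -1) = 1
  height(25) = 1 + max(0, 1) = 2
  height(48) = 1 + max(2, -1) = 3
  height(14) = 1 + max(3, 3) = 4
Height = 4


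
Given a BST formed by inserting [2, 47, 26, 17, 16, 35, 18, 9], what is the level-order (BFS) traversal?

Tree insertion order: [2, 47, 26, 17, 16, 35, 18, 9]
Tree (level-order array): [2, None, 47, 26, None, 17, 35, 16, 18, None, None, 9]
BFS from the root, enqueuing left then right child of each popped node:
  queue [2] -> pop 2, enqueue [47], visited so far: [2]
  queue [47] -> pop 47, enqueue [26], visited so far: [2, 47]
  queue [26] -> pop 26, enqueue [17, 35], visited so far: [2, 47, 26]
  queue [17, 35] -> pop 17, enqueue [16, 18], visited so far: [2, 47, 26, 17]
  queue [35, 16, 18] -> pop 35, enqueue [none], visited so far: [2, 47, 26, 17, 35]
  queue [16, 18] -> pop 16, enqueue [9], visited so far: [2, 47, 26, 17, 35, 16]
  queue [18, 9] -> pop 18, enqueue [none], visited so far: [2, 47, 26, 17, 35, 16, 18]
  queue [9] -> pop 9, enqueue [none], visited so far: [2, 47, 26, 17, 35, 16, 18, 9]
Result: [2, 47, 26, 17, 35, 16, 18, 9]


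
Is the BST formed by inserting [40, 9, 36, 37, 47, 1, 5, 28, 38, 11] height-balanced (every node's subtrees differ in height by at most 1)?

Tree (level-order array): [40, 9, 47, 1, 36, None, None, None, 5, 28, 37, None, None, 11, None, None, 38]
Definition: a tree is height-balanced if, at every node, |h(left) - h(right)| <= 1 (empty subtree has height -1).
Bottom-up per-node check:
  node 5: h_left=-1, h_right=-1, diff=0 [OK], height=0
  node 1: h_left=-1, h_right=0, diff=1 [OK], height=1
  node 11: h_left=-1, h_right=-1, diff=0 [OK], height=0
  node 28: h_left=0, h_right=-1, diff=1 [OK], height=1
  node 38: h_left=-1, h_right=-1, diff=0 [OK], height=0
  node 37: h_left=-1, h_right=0, diff=1 [OK], height=1
  node 36: h_left=1, h_right=1, diff=0 [OK], height=2
  node 9: h_left=1, h_right=2, diff=1 [OK], height=3
  node 47: h_left=-1, h_right=-1, diff=0 [OK], height=0
  node 40: h_left=3, h_right=0, diff=3 [FAIL (|3-0|=3 > 1)], height=4
Node 40 violates the condition: |3 - 0| = 3 > 1.
Result: Not balanced


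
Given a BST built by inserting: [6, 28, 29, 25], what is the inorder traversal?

Tree insertion order: [6, 28, 29, 25]
Tree (level-order array): [6, None, 28, 25, 29]
Inorder traversal: [6, 25, 28, 29]


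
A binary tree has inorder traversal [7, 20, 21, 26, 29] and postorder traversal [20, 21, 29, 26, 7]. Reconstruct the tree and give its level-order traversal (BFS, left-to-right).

Inorder:   [7, 20, 21, 26, 29]
Postorder: [20, 21, 29, 26, 7]
Algorithm: postorder visits root last, so walk postorder right-to-left;
each value is the root of the current inorder slice — split it at that
value, recurse on the right subtree first, then the left.
Recursive splits:
  root=7; inorder splits into left=[], right=[20, 21, 26, 29]
  root=26; inorder splits into left=[20, 21], right=[29]
  root=29; inorder splits into left=[], right=[]
  root=21; inorder splits into left=[20], right=[]
  root=20; inorder splits into left=[], right=[]
Reconstructed level-order: [7, 26, 21, 29, 20]


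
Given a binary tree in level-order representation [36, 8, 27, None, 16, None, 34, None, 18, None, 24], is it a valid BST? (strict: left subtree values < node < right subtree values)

Level-order array: [36, 8, 27, None, 16, None, 34, None, 18, None, 24]
Validate using subtree bounds (lo, hi): at each node, require lo < value < hi,
then recurse left with hi=value and right with lo=value.
Preorder trace (stopping at first violation):
  at node 36 with bounds (-inf, +inf): OK
  at node 8 with bounds (-inf, 36): OK
  at node 16 with bounds (8, 36): OK
  at node 18 with bounds (16, 36): OK
  at node 27 with bounds (36, +inf): VIOLATION
Node 27 violates its bound: not (36 < 27 < +inf).
Result: Not a valid BST


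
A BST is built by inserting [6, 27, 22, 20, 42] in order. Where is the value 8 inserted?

Starting tree (level order): [6, None, 27, 22, 42, 20]
Insertion path: 6 -> 27 -> 22 -> 20
Result: insert 8 as left child of 20
Final tree (level order): [6, None, 27, 22, 42, 20, None, None, None, 8]


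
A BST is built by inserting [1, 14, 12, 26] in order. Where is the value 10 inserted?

Starting tree (level order): [1, None, 14, 12, 26]
Insertion path: 1 -> 14 -> 12
Result: insert 10 as left child of 12
Final tree (level order): [1, None, 14, 12, 26, 10]


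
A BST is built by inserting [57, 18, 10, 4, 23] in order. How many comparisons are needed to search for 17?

Search path for 17: 57 -> 18 -> 10
Found: False
Comparisons: 3


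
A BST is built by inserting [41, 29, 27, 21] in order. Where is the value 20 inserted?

Starting tree (level order): [41, 29, None, 27, None, 21]
Insertion path: 41 -> 29 -> 27 -> 21
Result: insert 20 as left child of 21
Final tree (level order): [41, 29, None, 27, None, 21, None, 20]


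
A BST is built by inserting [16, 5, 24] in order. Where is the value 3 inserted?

Starting tree (level order): [16, 5, 24]
Insertion path: 16 -> 5
Result: insert 3 as left child of 5
Final tree (level order): [16, 5, 24, 3]


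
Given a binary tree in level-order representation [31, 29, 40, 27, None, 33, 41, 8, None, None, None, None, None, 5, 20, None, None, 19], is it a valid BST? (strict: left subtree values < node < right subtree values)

Level-order array: [31, 29, 40, 27, None, 33, 41, 8, None, None, None, None, None, 5, 20, None, None, 19]
Validate using subtree bounds (lo, hi): at each node, require lo < value < hi,
then recurse left with hi=value and right with lo=value.
Preorder trace (stopping at first violation):
  at node 31 with bounds (-inf, +inf): OK
  at node 29 with bounds (-inf, 31): OK
  at node 27 with bounds (-inf, 29): OK
  at node 8 with bounds (-inf, 27): OK
  at node 5 with bounds (-inf, 8): OK
  at node 20 with bounds (8, 27): OK
  at node 19 with bounds (8, 20): OK
  at node 40 with bounds (31, +inf): OK
  at node 33 with bounds (31, 40): OK
  at node 41 with bounds (40, +inf): OK
No violation found at any node.
Result: Valid BST


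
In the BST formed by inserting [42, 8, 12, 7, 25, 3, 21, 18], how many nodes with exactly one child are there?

Tree built from: [42, 8, 12, 7, 25, 3, 21, 18]
Tree (level-order array): [42, 8, None, 7, 12, 3, None, None, 25, None, None, 21, None, 18]
Rule: These are nodes with exactly 1 non-null child.
Per-node child counts:
  node 42: 1 child(ren)
  node 8: 2 child(ren)
  node 7: 1 child(ren)
  node 3: 0 child(ren)
  node 12: 1 child(ren)
  node 25: 1 child(ren)
  node 21: 1 child(ren)
  node 18: 0 child(ren)
Matching nodes: [42, 7, 12, 25, 21]
Count of nodes with exactly one child: 5


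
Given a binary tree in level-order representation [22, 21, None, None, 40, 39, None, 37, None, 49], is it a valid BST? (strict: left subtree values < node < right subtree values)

Level-order array: [22, 21, None, None, 40, 39, None, 37, None, 49]
Validate using subtree bounds (lo, hi): at each node, require lo < value < hi,
then recurse left with hi=value and right with lo=value.
Preorder trace (stopping at first violation):
  at node 22 with bounds (-inf, +inf): OK
  at node 21 with bounds (-inf, 22): OK
  at node 40 with bounds (21, 22): VIOLATION
Node 40 violates its bound: not (21 < 40 < 22).
Result: Not a valid BST


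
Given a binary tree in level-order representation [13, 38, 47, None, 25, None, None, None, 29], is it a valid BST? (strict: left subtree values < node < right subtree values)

Level-order array: [13, 38, 47, None, 25, None, None, None, 29]
Validate using subtree bounds (lo, hi): at each node, require lo < value < hi,
then recurse left with hi=value and right with lo=value.
Preorder trace (stopping at first violation):
  at node 13 with bounds (-inf, +inf): OK
  at node 38 with bounds (-inf, 13): VIOLATION
Node 38 violates its bound: not (-inf < 38 < 13).
Result: Not a valid BST


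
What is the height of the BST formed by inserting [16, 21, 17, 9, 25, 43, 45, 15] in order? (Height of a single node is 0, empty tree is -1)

Insertion order: [16, 21, 17, 9, 25, 43, 45, 15]
Tree (level-order array): [16, 9, 21, None, 15, 17, 25, None, None, None, None, None, 43, None, 45]
Compute height bottom-up (empty subtree = -1):
  height(15) = 1 + max(-1, -1) = 0
  height(9) = 1 + max(-1, 0) = 1
  height(17) = 1 + max(-1, -1) = 0
  height(45) = 1 + max(-1, -1) = 0
  height(43) = 1 + max(-1, 0) = 1
  height(25) = 1 + max(-1, 1) = 2
  height(21) = 1 + max(0, 2) = 3
  height(16) = 1 + max(1, 3) = 4
Height = 4


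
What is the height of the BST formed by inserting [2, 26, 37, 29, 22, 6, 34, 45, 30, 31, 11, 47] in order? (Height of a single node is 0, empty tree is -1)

Insertion order: [2, 26, 37, 29, 22, 6, 34, 45, 30, 31, 11, 47]
Tree (level-order array): [2, None, 26, 22, 37, 6, None, 29, 45, None, 11, None, 34, None, 47, None, None, 30, None, None, None, None, 31]
Compute height bottom-up (empty subtree = -1):
  height(11) = 1 + max(-1, -1) = 0
  height(6) = 1 + max(-1, 0) = 1
  height(22) = 1 + max(1, -1) = 2
  height(31) = 1 + max(-1, -1) = 0
  height(30) = 1 + max(-1, 0) = 1
  height(34) = 1 + max(1, -1) = 2
  height(29) = 1 + max(-1, 2) = 3
  height(47) = 1 + max(-1, -1) = 0
  height(45) = 1 + max(-1, 0) = 1
  height(37) = 1 + max(3, 1) = 4
  height(26) = 1 + max(2, 4) = 5
  height(2) = 1 + max(-1, 5) = 6
Height = 6


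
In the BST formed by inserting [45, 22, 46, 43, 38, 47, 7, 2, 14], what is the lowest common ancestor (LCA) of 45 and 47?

Tree insertion order: [45, 22, 46, 43, 38, 47, 7, 2, 14]
Tree (level-order array): [45, 22, 46, 7, 43, None, 47, 2, 14, 38]
In a BST, the LCA of p=45, q=47 is the first node v on the
root-to-leaf path with p <= v <= q (go left if both < v, right if both > v).
Walk from root:
  at 45: 45 <= 45 <= 47, this is the LCA
LCA = 45


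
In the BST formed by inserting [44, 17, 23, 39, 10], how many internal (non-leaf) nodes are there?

Tree built from: [44, 17, 23, 39, 10]
Tree (level-order array): [44, 17, None, 10, 23, None, None, None, 39]
Rule: An internal node has at least one child.
Per-node child counts:
  node 44: 1 child(ren)
  node 17: 2 child(ren)
  node 10: 0 child(ren)
  node 23: 1 child(ren)
  node 39: 0 child(ren)
Matching nodes: [44, 17, 23]
Count of internal (non-leaf) nodes: 3


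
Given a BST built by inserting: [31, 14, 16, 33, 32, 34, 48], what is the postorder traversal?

Tree insertion order: [31, 14, 16, 33, 32, 34, 48]
Tree (level-order array): [31, 14, 33, None, 16, 32, 34, None, None, None, None, None, 48]
Postorder traversal: [16, 14, 32, 48, 34, 33, 31]


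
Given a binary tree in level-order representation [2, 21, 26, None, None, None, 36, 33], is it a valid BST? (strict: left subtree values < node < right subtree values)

Level-order array: [2, 21, 26, None, None, None, 36, 33]
Validate using subtree bounds (lo, hi): at each node, require lo < value < hi,
then recurse left with hi=value and right with lo=value.
Preorder trace (stopping at first violation):
  at node 2 with bounds (-inf, +inf): OK
  at node 21 with bounds (-inf, 2): VIOLATION
Node 21 violates its bound: not (-inf < 21 < 2).
Result: Not a valid BST


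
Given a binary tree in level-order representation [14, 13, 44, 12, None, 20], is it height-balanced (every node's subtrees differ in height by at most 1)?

Tree (level-order array): [14, 13, 44, 12, None, 20]
Definition: a tree is height-balanced if, at every node, |h(left) - h(right)| <= 1 (empty subtree has height -1).
Bottom-up per-node check:
  node 12: h_left=-1, h_right=-1, diff=0 [OK], height=0
  node 13: h_left=0, h_right=-1, diff=1 [OK], height=1
  node 20: h_left=-1, h_right=-1, diff=0 [OK], height=0
  node 44: h_left=0, h_right=-1, diff=1 [OK], height=1
  node 14: h_left=1, h_right=1, diff=0 [OK], height=2
All nodes satisfy the balance condition.
Result: Balanced


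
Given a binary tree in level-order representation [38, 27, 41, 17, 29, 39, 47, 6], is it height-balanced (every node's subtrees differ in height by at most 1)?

Tree (level-order array): [38, 27, 41, 17, 29, 39, 47, 6]
Definition: a tree is height-balanced if, at every node, |h(left) - h(right)| <= 1 (empty subtree has height -1).
Bottom-up per-node check:
  node 6: h_left=-1, h_right=-1, diff=0 [OK], height=0
  node 17: h_left=0, h_right=-1, diff=1 [OK], height=1
  node 29: h_left=-1, h_right=-1, diff=0 [OK], height=0
  node 27: h_left=1, h_right=0, diff=1 [OK], height=2
  node 39: h_left=-1, h_right=-1, diff=0 [OK], height=0
  node 47: h_left=-1, h_right=-1, diff=0 [OK], height=0
  node 41: h_left=0, h_right=0, diff=0 [OK], height=1
  node 38: h_left=2, h_right=1, diff=1 [OK], height=3
All nodes satisfy the balance condition.
Result: Balanced


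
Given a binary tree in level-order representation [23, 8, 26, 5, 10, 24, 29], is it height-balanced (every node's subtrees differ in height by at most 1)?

Tree (level-order array): [23, 8, 26, 5, 10, 24, 29]
Definition: a tree is height-balanced if, at every node, |h(left) - h(right)| <= 1 (empty subtree has height -1).
Bottom-up per-node check:
  node 5: h_left=-1, h_right=-1, diff=0 [OK], height=0
  node 10: h_left=-1, h_right=-1, diff=0 [OK], height=0
  node 8: h_left=0, h_right=0, diff=0 [OK], height=1
  node 24: h_left=-1, h_right=-1, diff=0 [OK], height=0
  node 29: h_left=-1, h_right=-1, diff=0 [OK], height=0
  node 26: h_left=0, h_right=0, diff=0 [OK], height=1
  node 23: h_left=1, h_right=1, diff=0 [OK], height=2
All nodes satisfy the balance condition.
Result: Balanced


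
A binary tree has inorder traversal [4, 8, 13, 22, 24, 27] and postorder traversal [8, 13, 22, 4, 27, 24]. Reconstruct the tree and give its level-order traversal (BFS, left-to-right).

Inorder:   [4, 8, 13, 22, 24, 27]
Postorder: [8, 13, 22, 4, 27, 24]
Algorithm: postorder visits root last, so walk postorder right-to-left;
each value is the root of the current inorder slice — split it at that
value, recurse on the right subtree first, then the left.
Recursive splits:
  root=24; inorder splits into left=[4, 8, 13, 22], right=[27]
  root=27; inorder splits into left=[], right=[]
  root=4; inorder splits into left=[], right=[8, 13, 22]
  root=22; inorder splits into left=[8, 13], right=[]
  root=13; inorder splits into left=[8], right=[]
  root=8; inorder splits into left=[], right=[]
Reconstructed level-order: [24, 4, 27, 22, 13, 8]
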